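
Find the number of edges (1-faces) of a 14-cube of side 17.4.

Choose 1 of 14 axes to span the face (C(14,1) = 14 ways), then fix each of the remaining 13 coordinates at one of its two extreme values (2^13 = 8192 ways): 14·8192 = 114688.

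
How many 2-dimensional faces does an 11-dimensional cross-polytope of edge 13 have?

Number of 2-faces = 2^(2+1) · C(11,2+1) = 8 · 165 = 1320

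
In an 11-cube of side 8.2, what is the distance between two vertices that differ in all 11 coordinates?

Diagonal = √11 · 8.2 ≈ 27.1963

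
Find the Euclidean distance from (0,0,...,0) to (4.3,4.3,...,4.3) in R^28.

The space diagonal of an n-cube of side s is s√n. Here 4.3·√28 ≈ 22.7535.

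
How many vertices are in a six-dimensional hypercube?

Choose 0 of 6 axes to span the face (C(6,0) = 1 way), then fix each of the remaining 6 coordinates at one of its two extreme values (2^6 = 64 ways): 1·64 = 64.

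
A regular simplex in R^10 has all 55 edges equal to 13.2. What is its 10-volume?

For a regular n-simplex with edge a, V = (a^n / n!)·√((n+1)/2^n). With a=13.2, n=10: V ≈ 4586.94.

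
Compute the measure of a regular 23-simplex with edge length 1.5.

Volume = 1.5^23 · √(24/2^23) / 23! ≈ 7.34286e-22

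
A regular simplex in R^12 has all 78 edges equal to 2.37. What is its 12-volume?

V = (2.37^12 / 12!) · √((12+1) / 2^12) ≈ 3.69347e-06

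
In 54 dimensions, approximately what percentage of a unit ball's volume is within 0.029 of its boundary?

1 - (1-0.029)^54 ≈ 0.795902 ≈ 79.59%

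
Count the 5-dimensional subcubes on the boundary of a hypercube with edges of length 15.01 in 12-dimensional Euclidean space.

Choose 5 of 12 axes to span the face (C(12,5) = 792 ways), then fix each of the remaining 7 coordinates at one of its two extreme values (2^7 = 128 ways): 792·128 = 101376.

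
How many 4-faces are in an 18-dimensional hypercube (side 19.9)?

Number of 4-faces = C(18,4) · 2^(18-4) = 3060 · 16384 = 50135040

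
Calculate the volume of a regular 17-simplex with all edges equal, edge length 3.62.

For a regular n-simplex with edge a, V = (a^n / n!)·√((n+1)/2^n). With a=3.62, n=17: V ≈ 1.03719e-07.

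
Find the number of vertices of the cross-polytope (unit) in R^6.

Number of 0-faces = 2^(0+1) · C(6,0+1) = 2 · 6 = 12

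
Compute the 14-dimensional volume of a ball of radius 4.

The n-ball volume is π^(n/2)·r^n/Γ(n/2+1). With n=14, r=4: V = 16777216·π^7/315 ≈ 1.60864e+08.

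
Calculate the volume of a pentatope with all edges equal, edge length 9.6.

V = (9.6^4 / 4!) · √((4+1) / 2^4) ≈ 197.833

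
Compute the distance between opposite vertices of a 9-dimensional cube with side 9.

d = √(9² + 9² + ... + 9²) [9 terms] = √(9·9²) = 9√9 = 27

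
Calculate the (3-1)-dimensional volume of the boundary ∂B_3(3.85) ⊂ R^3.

S = n·V_n(r)/r = 3·V_3(3.85)/3.85 (volume-to-surface relation), giving 4πr² = 4π·(3.85)² ≈ 186.265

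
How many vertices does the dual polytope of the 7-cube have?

Number of vertices = 2n = 14.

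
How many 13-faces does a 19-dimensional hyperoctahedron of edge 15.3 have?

Each 13-face is the convex hull of 14 vertices, one chosen as ±e_i from each of 14 distinct axes: 2^14·C(19,14) = 190513152.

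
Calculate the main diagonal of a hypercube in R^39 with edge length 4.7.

Diagonal = √39 · 4.7 ≈ 29.3515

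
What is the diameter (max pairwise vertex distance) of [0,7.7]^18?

Diagonal = √18 · 7.7 ≈ 32.6683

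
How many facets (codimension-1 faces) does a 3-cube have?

f_2(3-cube) = (3 choose 2) · 2^1 = 6.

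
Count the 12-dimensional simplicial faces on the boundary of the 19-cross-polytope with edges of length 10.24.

f_12(19-orthoplex) = 2^13 · (19 choose 13) = 222265344.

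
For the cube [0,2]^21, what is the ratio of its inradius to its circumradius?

For an n-cube of any side s, the inradius is s/2 and the circumradius is s√n/2, so the ratio is 1/√21 ≈ 0.218218.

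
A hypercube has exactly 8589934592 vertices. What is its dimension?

2^n = 8589934592 ⇒ n = log_2(8589934592) = 33.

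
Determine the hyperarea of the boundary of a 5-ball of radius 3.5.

The surface area of an n-ball is 2π^(n/2) r^(n-1) / Γ(n/2). For n=5, r=3.5: 2401·π^2/6 ≈ 3949.49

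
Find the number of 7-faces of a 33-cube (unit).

Choose 7 of 33 axes to span the face (C(33,7) = 4272048 ways), then fix each of the remaining 26 coordinates at one of its two extreme values (2^26 = 67108864 ways): 4272048·67108864 = 286692288233472.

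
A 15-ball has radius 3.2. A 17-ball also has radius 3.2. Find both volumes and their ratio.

V_15(3.2) ≈ 1.44105e+07. V_17(3.2) ≈ 5.45394e+07. Ratio V_15/V_17 ≈ 0.2642.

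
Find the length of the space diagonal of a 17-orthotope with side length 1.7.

||(1.7,1.7,...,1.7)|| = √(17)·1.7 ≈ 7.00928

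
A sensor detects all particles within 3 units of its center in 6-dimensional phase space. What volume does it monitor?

V_6(3) = π^(6/2) · (3)^6 / Γ(6/2 + 1) = 243·π^3/2 ≈ 3767.26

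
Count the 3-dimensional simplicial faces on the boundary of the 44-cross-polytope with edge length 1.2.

f_3(44-orthoplex) = 2^4 · (44 choose 4) = 2172016.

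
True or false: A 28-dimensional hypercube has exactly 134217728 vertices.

False. The 28-cube has 2^28 = 268435456 vertices.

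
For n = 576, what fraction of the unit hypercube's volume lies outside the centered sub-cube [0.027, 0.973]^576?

The inner cube has side 1-2·0.027 = 0.946 and volume (0.946)^576 ≈ 1.298e-14, so the shell holds 1 - 1.298e-14 of the volume.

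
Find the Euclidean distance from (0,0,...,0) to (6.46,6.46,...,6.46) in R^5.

d = √(6.46² + 6.46² + ... + 6.46²) [5 terms] = √(5·6.46²) = 6.46√5 ≈ 14.445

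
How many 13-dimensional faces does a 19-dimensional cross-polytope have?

An n-cross-polytope has 2^(k+1)·C(n,k+1) k-faces. Here 2^14·C(19,14) = 16384·11628 = 190513152.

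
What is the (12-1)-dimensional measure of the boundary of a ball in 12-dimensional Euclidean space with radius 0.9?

|∂B_12(0.9)| ≈ 5.02824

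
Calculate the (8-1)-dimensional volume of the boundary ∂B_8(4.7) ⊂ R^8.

|∂B_8(4.7)| ≈ 1.64499e+06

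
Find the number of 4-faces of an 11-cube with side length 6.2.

An n-cube has C(n,k)·2^(n-k) k-faces. Here C(11,4)·2^7 = 330·128 = 42240.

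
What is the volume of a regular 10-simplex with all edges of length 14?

V = (14^10 / 10!) · √((10+1) / 2^10) ≈ 8261.59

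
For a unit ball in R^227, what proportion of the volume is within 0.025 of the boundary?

Shell fraction = 1 - (1-0.025)^227 ≈ 0.996808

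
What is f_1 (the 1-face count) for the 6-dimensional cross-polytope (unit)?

Each 1-face is the convex hull of 2 vertices, one chosen as ±e_i from each of 2 distinct axes: 2^2·C(6,2) = 60.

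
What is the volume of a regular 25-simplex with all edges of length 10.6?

Volume = 10.6^25 · √(26/2^25) / 25! ≈ 0.00243564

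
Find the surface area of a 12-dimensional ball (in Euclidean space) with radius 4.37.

S_12(4.37) = 2·π^(12/2)·(4.37)^11 / Γ(12/2) ≈ 1.77846e+08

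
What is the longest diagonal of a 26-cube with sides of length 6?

Diagonal = √26 · 6 ≈ 30.5941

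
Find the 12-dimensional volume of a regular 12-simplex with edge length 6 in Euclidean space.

V_12 = √(13) · 6^12 / (12! · 2^(12/2)) ≈ 0.256018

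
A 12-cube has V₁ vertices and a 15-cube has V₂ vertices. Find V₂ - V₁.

V₁ = 2^12 = 4096. V₂ = 2^15 = 32768. V₂ - V₁ = 28672.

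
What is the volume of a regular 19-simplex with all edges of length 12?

For a regular n-simplex with edge a, V = (a^n / n!)·√((n+1)/2^n). With a=12, n=19: V ≈ 16.2211.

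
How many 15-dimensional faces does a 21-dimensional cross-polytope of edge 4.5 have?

Number of 15-faces = 2^(15+1) · C(21,15+1) = 65536 · 20349 = 1333592064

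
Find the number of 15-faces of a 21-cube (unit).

f_15(21-cube) = (21 choose 15) · 2^6 = 3472896.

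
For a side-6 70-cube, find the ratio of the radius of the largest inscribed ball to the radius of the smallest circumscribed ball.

r_in / r_out = (6/2) / (6√70/2) = 1/√70 ≈ 0.119523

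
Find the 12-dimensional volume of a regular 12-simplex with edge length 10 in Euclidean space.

V = (10^12 / 12!) · √((12+1) / 2^12) ≈ 117.613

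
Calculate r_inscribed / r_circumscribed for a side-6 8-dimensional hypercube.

For an n-cube of any side s, the inradius is s/2 and the circumradius is s√n/2, so the ratio is 1/√8 ≈ 0.353553.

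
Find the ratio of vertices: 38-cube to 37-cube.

The 38-cube has 2^38 = 274877906944 vertices. The 37-cube has 2^37 = 137438953472 vertices. Ratio: 274877906944/137438953472 = 2.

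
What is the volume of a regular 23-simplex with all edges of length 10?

For a regular n-simplex with edge a, V = (a^n / n!)·√((n+1)/2^n). With a=10, n=23: V ≈ 0.00654284.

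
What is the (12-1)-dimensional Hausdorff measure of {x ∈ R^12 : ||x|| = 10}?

|∂B_12(10)| = 5000000000·π^6/3 ≈ 1.60232e+12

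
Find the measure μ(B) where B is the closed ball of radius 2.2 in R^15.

The n-ball volume is π^(n/2)·r^n/Γ(n/2+1). With n=15, r=2.2: V ≈ 52212.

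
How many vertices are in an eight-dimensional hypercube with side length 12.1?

Number of 0-faces = C(8,0) · 2^(8-0) = 1 · 256 = 256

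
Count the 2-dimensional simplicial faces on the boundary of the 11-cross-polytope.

An n-cross-polytope has 2^(k+1)·C(n,k+1) k-faces. Here 2^3·C(11,3) = 8·165 = 1320.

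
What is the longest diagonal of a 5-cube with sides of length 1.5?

Diagonal = √5 · 1.5 ≈ 3.3541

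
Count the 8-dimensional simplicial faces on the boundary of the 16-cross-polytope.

Number of 8-faces = 2^(8+1) · C(16,8+1) = 512 · 11440 = 5857280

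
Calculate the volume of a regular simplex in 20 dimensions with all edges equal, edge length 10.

V = (10^20 / 20!) · √((20+1) / 2^20) ≈ 0.183944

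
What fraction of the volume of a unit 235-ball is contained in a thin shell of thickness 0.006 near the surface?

1 - (1-0.006)^235 ≈ 0.756891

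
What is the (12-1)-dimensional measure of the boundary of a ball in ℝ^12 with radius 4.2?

The surface area of an n-ball is 2π^(n/2) r^(n-1) / Γ(n/2). For n=12, r=4.2: 1.14945e+08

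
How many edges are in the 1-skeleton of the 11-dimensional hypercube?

Number of 1-faces = C(11,1)·2^(11-1) = 11·1024 = 11264.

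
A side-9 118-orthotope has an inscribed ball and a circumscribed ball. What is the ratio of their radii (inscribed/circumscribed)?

r_in = 9/2 (half the side); r_out = 9√118/2 (half the diagonal). Ratio = 1/√118 ≈ 0.0920575.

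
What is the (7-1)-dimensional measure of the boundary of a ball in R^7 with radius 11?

The surface area of an n-ball is 2π^(n/2) r^(n-1) / Γ(n/2). For n=7, r=11: 28344976·π^3/15 ≈ 5.85915e+07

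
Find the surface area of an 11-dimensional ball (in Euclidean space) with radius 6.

|∂B_11(6)| = 143327232·π^5/35 ≈ 1.25317e+09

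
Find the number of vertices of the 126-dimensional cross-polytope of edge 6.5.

The 126-dimensional cross-polytope has 2n = 2·126 = 252 vertices.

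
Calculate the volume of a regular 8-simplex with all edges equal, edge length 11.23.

For a regular n-simplex with edge a, V = (a^n / n!)·√((n+1)/2^n). With a=11.23, n=8: V ≈ 1176.3.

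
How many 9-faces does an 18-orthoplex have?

An n-cross-polytope has 2^(k+1)·C(n,k+1) k-faces. Here 2^10·C(18,10) = 1024·43758 = 44808192.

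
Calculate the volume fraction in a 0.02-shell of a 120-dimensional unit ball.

1 - (1-0.02)^120 ≈ 0.911462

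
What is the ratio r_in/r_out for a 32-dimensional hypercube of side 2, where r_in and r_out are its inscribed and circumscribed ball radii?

Ratio = (s/2)/(s√32/2) = 32^(-1/2) ≈ 0.176777.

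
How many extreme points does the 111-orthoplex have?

The vertices are ±e_1, ..., ±e_111, so there are 2·111 = 222.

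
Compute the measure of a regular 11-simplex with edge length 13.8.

V = (13.8^11 / 11!) · √((11+1) / 2^11) ≈ 6628.88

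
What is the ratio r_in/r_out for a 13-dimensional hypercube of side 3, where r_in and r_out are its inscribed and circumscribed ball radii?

r_in = 3/2 (half the side); r_out = 3√13/2 (half the diagonal). Ratio = 1/√13 ≈ 0.27735.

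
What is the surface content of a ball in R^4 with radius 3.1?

S_4(3.1) = 2·π^(4/2)·(3.1)^3 / Γ(4/2) ≈ 588.051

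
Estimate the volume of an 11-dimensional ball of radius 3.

V_11(3) = π^(11/2) · (3)^11 / Γ(11/2 + 1) = 419904·π^5/385 ≈ 333763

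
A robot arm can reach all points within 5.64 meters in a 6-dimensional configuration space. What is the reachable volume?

The n-ball volume is π^(n/2)·r^n/Γ(n/2+1). With n=6, r=5.64: V ≈ 166331.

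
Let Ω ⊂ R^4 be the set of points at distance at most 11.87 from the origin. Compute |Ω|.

V_4(11.87) = π^(4/2) · (11.87)^4 / Γ(4/2 + 1) ≈ 97965.4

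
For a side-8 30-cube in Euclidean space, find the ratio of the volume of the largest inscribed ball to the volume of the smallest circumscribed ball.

V_in/V_out = n^(-n/2) = 30^(-30/2) ≈ 6.96917e-23.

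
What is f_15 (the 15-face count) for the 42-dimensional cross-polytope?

An n-cross-polytope has 2^(k+1)·C(n,k+1) k-faces. Here 2^16·C(42,16) = 65536·166509721602 = 10912381114908672.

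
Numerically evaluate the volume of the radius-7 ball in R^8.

The n-ball volume is π^(n/2)·r^n/Γ(n/2+1). With n=8, r=7: V = 5764801·π^4/24 ≈ 2.33977e+07.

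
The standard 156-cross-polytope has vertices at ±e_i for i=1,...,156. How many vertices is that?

The vertices are ±e_1, ..., ±e_156, so there are 2·156 = 312.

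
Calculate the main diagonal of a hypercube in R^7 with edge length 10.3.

d = √(10.3² + 10.3² + ... + 10.3²) [7 terms] = √(7·10.3²) = 10.3√7 ≈ 27.2512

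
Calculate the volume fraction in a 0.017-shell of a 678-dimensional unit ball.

V(inner)/V(outer) = ((1-0.017)/1)^678 ≈ 8.939e-06, so the shell fraction is 0.999991.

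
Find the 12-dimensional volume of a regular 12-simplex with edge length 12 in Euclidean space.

V = (12^12 / 12!) · √((12+1) / 2^12) ≈ 1048.65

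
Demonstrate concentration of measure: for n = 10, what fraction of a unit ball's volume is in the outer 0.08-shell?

1 - (1-0.08)^10 ≈ 0.565612 ≈ 56.56%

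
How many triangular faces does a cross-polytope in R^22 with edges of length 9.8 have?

An n-cross-polytope has 2^(k+1)·C(n,k+1) k-faces. Here 2^3·C(22,3) = 8·1540 = 12320.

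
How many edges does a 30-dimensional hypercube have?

The 30-cube has n·2^(n-1) = 30·2^29 = 30·536870912 = 16106127360 edges.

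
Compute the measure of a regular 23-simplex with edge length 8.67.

V_23 = √(24) · 8.67^23 / (23! · 2^(23/2)) ≈ 0.000245587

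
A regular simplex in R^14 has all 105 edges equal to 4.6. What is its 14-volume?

For a regular n-simplex with edge a, V = (a^n / n!)·√((n+1)/2^n). With a=4.6, n=14: V ≈ 0.00065923.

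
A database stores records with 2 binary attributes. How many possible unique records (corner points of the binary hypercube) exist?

An n-cube has 2^n vertices; for n = 2 that is 2^2 = 4.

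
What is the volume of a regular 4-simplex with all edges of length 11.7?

For a regular n-simplex with edge a, V = (a^n / n!)·√((n+1)/2^n). With a=11.7, n=4: V ≈ 436.473.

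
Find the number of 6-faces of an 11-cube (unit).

An n-cube has C(n,k)·2^(n-k) k-faces. Here C(11,6)·2^5 = 462·32 = 14784.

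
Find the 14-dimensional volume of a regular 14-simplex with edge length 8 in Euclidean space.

For a regular n-simplex with edge a, V = (a^n / n!)·√((n+1)/2^n). With a=8, n=14: V ≈ 1.52647.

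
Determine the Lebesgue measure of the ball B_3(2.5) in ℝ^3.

V = 125·π/6 ≈ 65.4498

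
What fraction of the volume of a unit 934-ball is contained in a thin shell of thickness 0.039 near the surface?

V(inner)/V(outer) = ((1-0.039)/1)^934 ≈ 7.305e-17, so the shell fraction is 1 - 7.305e-17.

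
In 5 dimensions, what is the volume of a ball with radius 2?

Volume = π^{5/2}·(2)^5/Γ(7/2) = 256·π^2/15 ≈ 168.441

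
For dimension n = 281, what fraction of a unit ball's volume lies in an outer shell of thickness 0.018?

1 - (1-0.018)^281 ≈ 0.993928 ≈ 99.39%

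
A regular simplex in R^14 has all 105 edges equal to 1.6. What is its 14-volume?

For a regular n-simplex with edge a, V = (a^n / n!)·√((n+1)/2^n). With a=1.6, n=14: V ≈ 2.50096e-10.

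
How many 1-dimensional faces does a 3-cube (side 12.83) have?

Number of 1-faces = C(3,1) · 2^(3-1) = 3 · 4 = 12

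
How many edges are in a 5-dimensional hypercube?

An n-cube has C(n,k)·2^(n-k) k-faces. Here C(5,1)·2^4 = 5·16 = 80.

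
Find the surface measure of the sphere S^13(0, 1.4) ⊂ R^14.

|∂B_14(1.4)| ≈ 665.903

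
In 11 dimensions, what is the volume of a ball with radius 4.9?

Volume = π^{11/2}·(4.9)^11/Γ(13/2) ≈ 7.36651e+07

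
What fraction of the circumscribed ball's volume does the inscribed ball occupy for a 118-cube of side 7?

V_in / V_out = (r_in/r_out)^118 = (1/√118)^118 = 118^(-118/2) ≈ 5.74066e-123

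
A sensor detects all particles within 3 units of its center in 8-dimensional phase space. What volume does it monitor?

V_8(3) = π^(8/2) · (3)^8 / Γ(8/2 + 1) = 2187·π^4/8 ≈ 26629.2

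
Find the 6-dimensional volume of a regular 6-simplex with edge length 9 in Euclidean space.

V_6 = √(7) · 9^6 / (6! · 2^(6/2)) ≈ 244.108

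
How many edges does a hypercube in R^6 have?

The 6-cube has n·2^(n-1) = 6·2^5 = 6·32 = 192 edges.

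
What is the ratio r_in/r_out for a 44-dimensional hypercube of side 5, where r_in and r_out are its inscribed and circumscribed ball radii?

For an n-cube of any side s, the inradius is s/2 and the circumradius is s√n/2, so the ratio is 1/√44 ≈ 0.150756.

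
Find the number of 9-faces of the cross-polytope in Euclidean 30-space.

f_9(30-orthoplex) = 2^10 · (30 choose 10) = 30766095360.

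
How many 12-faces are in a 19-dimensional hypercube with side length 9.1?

Choose 12 of 19 axes to span the face (C(19,12) = 50388 ways), then fix each of the remaining 7 coordinates at one of its two extreme values (2^7 = 128 ways): 50388·128 = 6449664.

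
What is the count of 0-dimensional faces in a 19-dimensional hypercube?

An n-cube has C(n,k)·2^(n-k) k-faces. Here C(19,0)·2^19 = 1·524288 = 524288.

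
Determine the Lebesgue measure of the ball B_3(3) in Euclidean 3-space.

Volume = π^{3/2}·(3)^3/Γ(5/2) = 36·π ≈ 113.097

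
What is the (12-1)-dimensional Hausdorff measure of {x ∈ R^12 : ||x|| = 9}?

S_12(9) = 2·π^(12/2)·(9)^11 / Γ(12/2) = 10460353203·π^6/20 ≈ 5.02824e+11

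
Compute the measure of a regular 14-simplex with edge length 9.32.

V_14 = √(15) · 9.32^14 / (14! · 2^(14/2)) ≈ 12.9494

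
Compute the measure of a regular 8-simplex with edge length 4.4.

V_8 = √(9) · 4.4^8 / (8! · 2^(8/2)) ≈ 0.653284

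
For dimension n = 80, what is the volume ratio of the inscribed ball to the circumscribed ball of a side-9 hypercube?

V_in / V_out = (r_in/r_out)^80 = (1/√80)^80 = 80^(-80/2) ≈ 7.52316e-77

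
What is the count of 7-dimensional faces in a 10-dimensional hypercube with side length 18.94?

Number of 7-faces = C(10,7) · 2^(10-7) = 120 · 8 = 960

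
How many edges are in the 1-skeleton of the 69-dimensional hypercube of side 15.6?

Number of 1-faces = C(69,1)·2^(69-1) = 69·295147905179352825856 = 20365205457375344984064.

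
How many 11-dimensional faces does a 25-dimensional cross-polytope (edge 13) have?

An n-cross-polytope has 2^(k+1)·C(n,k+1) k-faces. Here 2^12·C(25,12) = 4096·5200300 = 21300428800.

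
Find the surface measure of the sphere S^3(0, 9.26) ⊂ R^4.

|∂B_4(9.26)| ≈ 15673.4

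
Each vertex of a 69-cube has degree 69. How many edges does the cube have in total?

The 69-cube has n·2^(n-1) = 69·2^68 = 69·295147905179352825856 = 20365205457375344984064 edges.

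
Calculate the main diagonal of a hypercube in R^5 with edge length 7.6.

||(7.6,7.6,...,7.6)|| = √(5)·7.6 ≈ 16.9941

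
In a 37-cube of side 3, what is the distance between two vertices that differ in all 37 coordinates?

The space diagonal of an n-cube of side s is s√n. Here 3·√37 ≈ 18.2483.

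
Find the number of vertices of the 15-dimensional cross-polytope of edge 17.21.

An n-cross-polytope has 2n vertices; here n = 15, giving 30.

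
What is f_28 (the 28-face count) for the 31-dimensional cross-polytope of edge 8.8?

Number of 28-faces = 2^(28+1) · C(31,28+1) = 536870912 · 465 = 249644974080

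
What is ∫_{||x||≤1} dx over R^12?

The n-ball volume is π^(n/2)·r^n/Γ(n/2+1). With n=12, r=1: V = π^6/720 ≈ 1.33526.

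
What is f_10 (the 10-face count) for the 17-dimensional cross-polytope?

An n-cross-polytope has 2^(k+1)·C(n,k+1) k-faces. Here 2^11·C(17,11) = 2048·12376 = 25346048.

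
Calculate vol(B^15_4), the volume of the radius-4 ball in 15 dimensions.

The n-ball volume is π^(n/2)·r^n/Γ(n/2+1). With n=15, r=4: V = 274877906944·π^7/2027025 ≈ 4.09572e+08.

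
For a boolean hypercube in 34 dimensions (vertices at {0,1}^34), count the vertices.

Number of vertices = 2^34 = 17179869184.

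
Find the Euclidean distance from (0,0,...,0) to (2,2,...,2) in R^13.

The space diagonal of an n-cube of side s is s√n. Here 2·√13 ≈ 7.2111.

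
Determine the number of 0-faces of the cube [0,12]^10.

f_0(10-cube) = (10 choose 0) · 2^10 = 1024.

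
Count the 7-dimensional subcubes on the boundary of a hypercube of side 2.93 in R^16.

Number of 7-faces = C(16,7) · 2^(16-7) = 11440 · 512 = 5857280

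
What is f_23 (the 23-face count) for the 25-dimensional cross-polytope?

An n-cross-polytope has 2^(k+1)·C(n,k+1) k-faces. Here 2^24·C(25,24) = 16777216·25 = 419430400.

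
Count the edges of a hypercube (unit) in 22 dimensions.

Each of the 2^22 = 4194304 vertices has degree 22; total edges = 22·2^22/2 = 46137344.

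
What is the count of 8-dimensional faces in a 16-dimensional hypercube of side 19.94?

An n-cube has C(n,k)·2^(n-k) k-faces. Here C(16,8)·2^8 = 12870·256 = 3294720.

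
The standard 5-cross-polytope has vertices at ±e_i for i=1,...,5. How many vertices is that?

An n-cross-polytope has 2n vertices; here n = 5, giving 10.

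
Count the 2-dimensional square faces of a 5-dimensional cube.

Number of 2-faces = C(5,2) · 2^(5-2) = 10 · 8 = 80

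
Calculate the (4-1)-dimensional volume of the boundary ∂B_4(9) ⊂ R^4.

S_4(9) = 2·π^(4/2)·(9)^3 / Γ(4/2) = 1458·π^2 ≈ 14389.9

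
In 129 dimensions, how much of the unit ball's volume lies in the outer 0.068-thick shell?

1 - (1-0.068)^129 ≈ 0.999887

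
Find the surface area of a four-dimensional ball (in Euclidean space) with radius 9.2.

The surface area of an n-ball is 2π^(n/2) r^(n-1) / Γ(n/2). For n=4, r=9.2: 15370.7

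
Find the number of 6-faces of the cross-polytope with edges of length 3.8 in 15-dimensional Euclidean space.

An n-cross-polytope has 2^(k+1)·C(n,k+1) k-faces. Here 2^7·C(15,7) = 128·6435 = 823680.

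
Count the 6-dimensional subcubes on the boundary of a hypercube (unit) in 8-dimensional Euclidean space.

f_6(8-cube) = (8 choose 6) · 2^2 = 112.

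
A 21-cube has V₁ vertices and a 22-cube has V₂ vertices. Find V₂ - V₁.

V₁ = 2^21 = 2097152. V₂ = 2^22 = 4194304. V₂ - V₁ = 2097152.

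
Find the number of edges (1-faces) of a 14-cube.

Number of 1-faces = C(14,1) · 2^(14-1) = 14 · 8192 = 114688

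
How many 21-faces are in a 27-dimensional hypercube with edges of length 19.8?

An n-cube has C(n,k)·2^(n-k) k-faces. Here C(27,21)·2^6 = 296010·64 = 18944640.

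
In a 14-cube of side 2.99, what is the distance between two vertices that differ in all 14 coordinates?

||(2.99,2.99,...,2.99)|| = √(14)·2.99 ≈ 11.1876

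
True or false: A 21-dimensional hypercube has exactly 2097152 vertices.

True. The 21-cube has 2^21 = 2097152 vertices.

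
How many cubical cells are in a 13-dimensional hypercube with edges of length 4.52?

Number of 3-faces = C(13,3) · 2^(13-3) = 286 · 1024 = 292864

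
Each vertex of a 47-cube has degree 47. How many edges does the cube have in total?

The 47-cube has n·2^(n-1) = 47·2^46 = 47·70368744177664 = 3307330976350208 edges.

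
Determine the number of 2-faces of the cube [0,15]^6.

Number of 2-faces = C(6,2) · 2^(6-2) = 15 · 16 = 240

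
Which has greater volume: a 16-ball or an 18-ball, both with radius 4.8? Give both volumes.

V_16(4.8) ≈ 1.86869e+10. V_18(4.8) ≈ 1.50289e+11. The 18-ball is larger.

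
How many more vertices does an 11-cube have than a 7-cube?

The 11-cube has 2^11 = 2048 vertices. The 7-cube has 2^7 = 128 vertices. Difference: 2048 - 128 = 1920.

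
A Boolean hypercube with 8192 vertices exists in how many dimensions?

n = log_2(8192) = 13.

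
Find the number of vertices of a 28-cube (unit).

The 28-cube has 2^28 = 268435456 vertices.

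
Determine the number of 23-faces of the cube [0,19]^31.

Number of 23-faces = C(31,23) · 2^(31-23) = 7888725 · 256 = 2019513600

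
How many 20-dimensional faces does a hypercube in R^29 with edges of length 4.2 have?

Number of 20-faces = C(29,20) · 2^(29-20) = 10015005 · 512 = 5127682560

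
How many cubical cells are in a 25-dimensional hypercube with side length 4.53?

An n-cube has C(n,k)·2^(n-k) k-faces. Here C(25,3)·2^22 = 2300·4194304 = 9646899200.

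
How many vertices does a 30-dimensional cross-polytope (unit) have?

Number of vertices = 2n = 60.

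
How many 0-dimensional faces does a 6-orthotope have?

An n-cube has C(n,k)·2^(n-k) k-faces. Here C(6,0)·2^6 = 1·64 = 64.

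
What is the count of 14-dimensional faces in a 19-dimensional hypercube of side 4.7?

Choose 14 of 19 axes to span the face (C(19,14) = 11628 ways), then fix each of the remaining 5 coordinates at one of its two extreme values (2^5 = 32 ways): 11628·32 = 372096.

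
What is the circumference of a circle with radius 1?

The surface area of an n-ball is 2π^(n/2) r^(n-1) / Γ(n/2). For n=2, r=1: 2πr = 2π·1 ≈ 6.28319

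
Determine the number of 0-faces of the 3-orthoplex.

An n-cross-polytope has 2^(k+1)·C(n,k+1) k-faces. Here 2^1·C(3,1) = 2·3 = 6.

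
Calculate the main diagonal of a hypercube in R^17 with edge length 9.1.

Diagonal = √17 · 9.1 ≈ 37.5203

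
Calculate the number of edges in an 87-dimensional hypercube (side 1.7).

An n-cube has n·2^(n-1) edges. With n = 87: 87·77371252455336267181195264 = 6731298963614255244763987968.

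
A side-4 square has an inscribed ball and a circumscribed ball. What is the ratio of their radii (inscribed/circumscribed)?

For an n-cube of any side s, the inradius is s/2 and the circumradius is s√n/2, so the ratio is 1/√2 ≈ 0.707107.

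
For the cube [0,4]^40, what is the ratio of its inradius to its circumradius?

r_in / r_out = (4/2) / (4√40/2) = 1/√40 ≈ 0.158114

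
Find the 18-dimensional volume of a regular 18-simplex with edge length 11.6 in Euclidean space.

Volume = 11.6^18 · √(19/2^18) / 18! ≈ 19.2313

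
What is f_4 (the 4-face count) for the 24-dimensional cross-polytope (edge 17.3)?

f_4(24-orthoplex) = 2^5 · (24 choose 5) = 1360128.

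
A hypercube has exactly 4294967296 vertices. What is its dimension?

2^n = 4294967296 ⇒ n = log_2(4294967296) = 32.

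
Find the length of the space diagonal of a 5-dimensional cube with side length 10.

||(10,10,...,10)|| = √(5)·10 ≈ 22.3607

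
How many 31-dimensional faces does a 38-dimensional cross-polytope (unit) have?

Number of 31-faces = 2^(31+1) · C(38,31+1) = 4294967296 · 2760681 = 11857034609688576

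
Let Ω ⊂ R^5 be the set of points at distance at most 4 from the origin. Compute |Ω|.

Volume = π^{5/2}·(4)^5/Γ(7/2) = 8192·π^2/15 ≈ 5390.12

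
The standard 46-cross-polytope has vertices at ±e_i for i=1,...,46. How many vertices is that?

The vertices are ±e_1, ..., ±e_46, so there are 2·46 = 92.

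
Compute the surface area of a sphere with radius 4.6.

S_3(4.6) = 2·π^(3/2)·(4.6)^2 / Γ(3/2) = 4πr² = 4π·(4.6)² ≈ 265.904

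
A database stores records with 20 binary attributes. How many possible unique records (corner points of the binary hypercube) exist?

An n-cube has 2^n vertices; for n = 20 that is 2^20 = 1048576.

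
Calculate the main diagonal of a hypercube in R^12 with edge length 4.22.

d = √(4.22² + 4.22² + ... + 4.22²) [12 terms] = √(12·4.22²) = 4.22√12 ≈ 14.6185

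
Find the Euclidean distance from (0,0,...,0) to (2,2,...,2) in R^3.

d = √(2² + 2² + ... + 2²) [3 terms] = √(3·2²) = 2√3 ≈ 3.4641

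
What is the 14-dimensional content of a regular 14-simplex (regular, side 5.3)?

For a regular n-simplex with edge a, V = (a^n / n!)·√((n+1)/2^n). With a=5.3, n=14: V ≈ 0.00478949.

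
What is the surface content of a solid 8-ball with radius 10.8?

S_8(10.8) = 2·π^(8/2)·(10.8)^7 / Γ(8/2) ≈ 5.56474e+08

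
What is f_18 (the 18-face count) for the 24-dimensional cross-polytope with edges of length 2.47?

An n-cross-polytope has 2^(k+1)·C(n,k+1) k-faces. Here 2^19·C(24,19) = 524288·42504 = 22284337152.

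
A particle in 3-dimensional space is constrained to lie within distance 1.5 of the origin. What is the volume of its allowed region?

Volume = π^{3/2}·(1.5)^3/Γ(5/2) = 9·π/2 ≈ 14.1372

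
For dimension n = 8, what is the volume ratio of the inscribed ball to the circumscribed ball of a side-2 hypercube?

V_in / V_out = (r_in/r_out)^8 = (1/√8)^8 = 8^(-8/2) ≈ 0.000244141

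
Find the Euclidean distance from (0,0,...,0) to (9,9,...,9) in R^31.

Diagonal = √31 · 9 ≈ 50.1099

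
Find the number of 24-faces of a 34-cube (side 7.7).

Choose 24 of 34 axes to span the face (C(34,24) = 131128140 ways), then fix each of the remaining 10 coordinates at one of its two extreme values (2^10 = 1024 ways): 131128140·1024 = 134275215360.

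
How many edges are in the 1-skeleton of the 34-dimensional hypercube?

Number of 1-faces = C(34,1)·2^(34-1) = 34·8589934592 = 292057776128.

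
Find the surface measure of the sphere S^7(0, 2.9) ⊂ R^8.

The surface area of an n-ball is 2π^(n/2) r^(n-1) / Γ(n/2). For n=8, r=2.9: 56009.8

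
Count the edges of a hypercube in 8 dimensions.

The 8-cube has n·2^(n-1) = 8·2^7 = 8·128 = 1024 edges.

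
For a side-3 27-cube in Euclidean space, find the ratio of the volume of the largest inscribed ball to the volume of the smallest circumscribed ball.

V_in/V_out = n^(-n/2) = 27^(-27/2) ≈ 4.74886e-20.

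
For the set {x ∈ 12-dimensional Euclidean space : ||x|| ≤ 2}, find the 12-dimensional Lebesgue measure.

V = 256·π^6/45 ≈ 5469.24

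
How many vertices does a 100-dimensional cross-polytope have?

The 100-dimensional cross-polytope has 2n = 2·100 = 200 vertices.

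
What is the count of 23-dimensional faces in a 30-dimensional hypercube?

Choose 23 of 30 axes to span the face (C(30,23) = 2035800 ways), then fix each of the remaining 7 coordinates at one of its two extreme values (2^7 = 128 ways): 2035800·128 = 260582400.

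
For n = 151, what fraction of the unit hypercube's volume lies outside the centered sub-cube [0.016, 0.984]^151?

1 - (1 - 2·0.016)^151 = 1 - 0.968^151 ≈ 0.992635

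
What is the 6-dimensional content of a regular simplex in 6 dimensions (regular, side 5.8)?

V = (5.8^6 / 6!) · √((6+1) / 2^6) ≈ 17.4862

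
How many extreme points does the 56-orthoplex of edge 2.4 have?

An n-cross-polytope has 2n vertices; here n = 56, giving 112.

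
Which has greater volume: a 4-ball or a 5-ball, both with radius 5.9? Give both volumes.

V_4(5.9) ≈ 5979.68. V_5(5.9) ≈ 37632.1. The 5-ball is larger.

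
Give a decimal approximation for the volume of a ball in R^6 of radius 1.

The n-ball volume is π^(n/2)·r^n/Γ(n/2+1). With n=6, r=1: V = π^3/6 ≈ 5.16771.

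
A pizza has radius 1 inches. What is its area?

V_2(1) = π^(2/2) · (1)^2 / Γ(2/2 + 1) = π ≈ 3.14159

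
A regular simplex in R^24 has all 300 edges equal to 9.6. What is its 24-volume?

Volume = 9.6^24 · √(25/2^24) / 24! ≈ 0.000738608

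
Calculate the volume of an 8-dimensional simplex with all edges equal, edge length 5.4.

Volume = 5.4^8 · √(9/2^8) / 8! ≈ 3.36226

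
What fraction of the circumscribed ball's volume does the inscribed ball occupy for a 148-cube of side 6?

Volume scales as r^n, and r_in/r_out = 1/√148, giving (1/√148)^148 ≈ 2.51555e-161.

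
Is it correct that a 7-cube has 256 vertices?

False. The 7-cube has 2^7 = 128 vertices.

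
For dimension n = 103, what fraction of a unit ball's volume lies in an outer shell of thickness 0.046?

1 - (1-0.046)^103 ≈ 0.992175 ≈ 99.22%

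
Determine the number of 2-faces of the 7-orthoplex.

Each 2-face is the convex hull of 3 vertices, one chosen as ±e_i from each of 3 distinct axes: 2^3·C(7,3) = 280.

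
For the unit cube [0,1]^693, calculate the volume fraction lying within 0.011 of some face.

The inner cube has side 1-2·0.011 = 0.978 and volume (0.978)^693 ≈ 2.018e-07, so the shell holds 0.9999997982 of the volume.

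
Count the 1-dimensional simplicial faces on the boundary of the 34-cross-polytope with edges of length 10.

Each 1-face is the convex hull of 2 vertices, one chosen as ±e_i from each of 2 distinct axes: 2^2·C(34,2) = 2244.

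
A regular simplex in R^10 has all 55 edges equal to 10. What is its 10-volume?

V = (10^10 / 10!) · √((10+1) / 2^10) ≈ 285.617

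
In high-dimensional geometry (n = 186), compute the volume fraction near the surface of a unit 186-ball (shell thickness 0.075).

1 - (1-0.075)^186 ≈ 0.9999994961 ≈ 99.999950%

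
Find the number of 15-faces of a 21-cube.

An n-cube has C(n,k)·2^(n-k) k-faces. Here C(21,15)·2^6 = 54264·64 = 3472896.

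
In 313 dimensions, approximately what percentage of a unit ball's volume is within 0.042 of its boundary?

1 - (1-0.042)^313 ≈ 0.9999985297 ≈ 99.999853%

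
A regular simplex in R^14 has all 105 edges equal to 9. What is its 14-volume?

V_14 = √(15) · 9^14 / (14! · 2^(14/2)) ≈ 7.94004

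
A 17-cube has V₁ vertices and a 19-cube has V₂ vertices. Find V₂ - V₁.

V₁ = 2^17 = 131072. V₂ = 2^19 = 524288. V₂ - V₁ = 393216.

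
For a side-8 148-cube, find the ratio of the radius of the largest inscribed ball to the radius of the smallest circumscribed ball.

Ratio = (s/2)/(s√148/2) = 148^(-1/2) ≈ 0.0821995.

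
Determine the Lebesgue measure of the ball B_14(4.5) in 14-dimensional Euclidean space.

V = 2541865828329·π^7/9175040 ≈ 8.36746e+08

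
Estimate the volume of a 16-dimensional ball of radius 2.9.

Volume = π^{16/2}·(2.9)^16/Γ(9) ≈ 5.88907e+06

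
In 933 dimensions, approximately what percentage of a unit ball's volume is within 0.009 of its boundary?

1 - (1-0.009)^933 ≈ 0.999783 ≈ 99.9783%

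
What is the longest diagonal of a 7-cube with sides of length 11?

Diagonal = √7 · 11 ≈ 29.1033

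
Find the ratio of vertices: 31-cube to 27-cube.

The 31-cube has 2^31 = 2147483648 vertices. The 27-cube has 2^27 = 134217728 vertices. Ratio: 2147483648/134217728 = 16.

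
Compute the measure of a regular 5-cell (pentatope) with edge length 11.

For a regular n-simplex with edge a, V = (a^n / n!)·√((n+1)/2^n). With a=11, n=4: V ≈ 341.024.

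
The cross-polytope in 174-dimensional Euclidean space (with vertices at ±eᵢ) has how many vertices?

The vertices are ±e_1, ..., ±e_174, so there are 2·174 = 348.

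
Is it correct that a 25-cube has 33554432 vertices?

True. The 25-cube has 2^25 = 33554432 vertices.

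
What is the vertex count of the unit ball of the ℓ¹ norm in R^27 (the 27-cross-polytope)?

An n-cross-polytope has 2n vertices; here n = 27, giving 54.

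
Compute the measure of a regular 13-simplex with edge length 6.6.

Volume = 6.6^13 · √(14/2^13) / 13! ≈ 0.299337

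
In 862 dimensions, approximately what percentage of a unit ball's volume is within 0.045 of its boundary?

1 - (1-0.045)^862 ≈ 1 - 5.793e-18 ≈ 100.000000%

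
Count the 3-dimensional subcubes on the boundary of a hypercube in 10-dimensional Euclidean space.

Choose 3 of 10 axes to span the face (C(10,3) = 120 ways), then fix each of the remaining 7 coordinates at one of its two extreme values (2^7 = 128 ways): 120·128 = 15360.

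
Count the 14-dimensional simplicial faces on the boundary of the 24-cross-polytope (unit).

An n-cross-polytope has 2^(k+1)·C(n,k+1) k-faces. Here 2^15·C(24,15) = 32768·1307504 = 42844291072.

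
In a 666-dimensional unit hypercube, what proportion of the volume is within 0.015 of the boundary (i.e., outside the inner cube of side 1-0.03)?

The inner cube has side 1-2·0.015 = 0.97 and volume (0.97)^666 ≈ 1.549e-09, so the shell holds 0.9999999985 of the volume.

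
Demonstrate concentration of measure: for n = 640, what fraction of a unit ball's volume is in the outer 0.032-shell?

1 - (1-0.032)^640 ≈ 0.9999999991 ≈ (100 - 9.12e-08)%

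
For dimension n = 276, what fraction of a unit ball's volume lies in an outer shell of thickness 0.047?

1 - (1-0.047)^276 ≈ 0.9999983032 ≈ 99.999830%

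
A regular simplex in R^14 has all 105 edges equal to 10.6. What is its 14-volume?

V_14 = √(15) · 10.6^14 / (14! · 2^(14/2)) ≈ 78.471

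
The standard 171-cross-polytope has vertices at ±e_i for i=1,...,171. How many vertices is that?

The vertices are ±e_1, ..., ±e_171, so there are 2·171 = 342.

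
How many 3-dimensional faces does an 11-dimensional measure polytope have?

Choose 3 of 11 axes to span the face (C(11,3) = 165 ways), then fix each of the remaining 8 coordinates at one of its two extreme values (2^8 = 256 ways): 165·256 = 42240.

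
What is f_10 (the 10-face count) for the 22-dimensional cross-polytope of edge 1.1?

An n-cross-polytope has 2^(k+1)·C(n,k+1) k-faces. Here 2^11·C(22,11) = 2048·705432 = 1444724736.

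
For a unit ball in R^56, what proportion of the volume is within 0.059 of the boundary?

V(inner)/V(outer) = ((1-0.059)/1)^56 ≈ 0.03319, so the shell fraction is 0.966809.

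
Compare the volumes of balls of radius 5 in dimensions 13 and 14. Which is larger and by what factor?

V_13(5) ≈ 1.11161e+09, V_14(5) ≈ 3.65762e+09. The 14-ball is larger by a factor of 3.29.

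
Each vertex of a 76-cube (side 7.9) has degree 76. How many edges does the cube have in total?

The 76-cube has n·2^(n-1) = 76·2^75 = 76·37778931862957161709568 = 2871198821584744289927168 edges.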